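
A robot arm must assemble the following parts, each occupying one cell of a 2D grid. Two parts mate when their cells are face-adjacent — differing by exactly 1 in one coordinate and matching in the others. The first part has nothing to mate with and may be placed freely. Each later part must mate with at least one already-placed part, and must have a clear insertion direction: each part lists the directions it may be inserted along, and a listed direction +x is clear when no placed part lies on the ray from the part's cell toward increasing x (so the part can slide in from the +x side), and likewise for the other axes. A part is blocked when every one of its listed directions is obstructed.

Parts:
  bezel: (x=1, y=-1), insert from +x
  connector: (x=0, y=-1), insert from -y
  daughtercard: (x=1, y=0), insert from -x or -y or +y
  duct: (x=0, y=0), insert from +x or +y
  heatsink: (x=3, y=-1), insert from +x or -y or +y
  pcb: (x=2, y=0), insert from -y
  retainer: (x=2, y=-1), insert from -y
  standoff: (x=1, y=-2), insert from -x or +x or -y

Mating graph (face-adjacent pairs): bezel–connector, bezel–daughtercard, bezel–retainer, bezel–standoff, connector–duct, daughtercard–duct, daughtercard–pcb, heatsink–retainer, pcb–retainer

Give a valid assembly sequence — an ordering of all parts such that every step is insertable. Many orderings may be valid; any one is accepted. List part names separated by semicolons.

1. connector@(0, -1) [-y clear] — {connector}
2. duct@(0, 0) [+x clear] — {connector, duct}
3. bezel@(1, -1) [+x clear] — {bezel, connector, duct}
4. daughtercard@(1, 0) [+y clear] — {bezel, connector, daughtercard, duct}
5. pcb@(2, 0) [-y clear] — {bezel, connector, daughtercard, duct, pcb}
6. retainer@(2, -1) [-y clear] — {bezel, connector, daughtercard, duct, pcb, retainer}
7. heatsink@(3, -1) [+x clear] — {bezel, connector, daughtercard, duct, heatsink, pcb, retainer}
8. standoff@(1, -2) [-x clear] — {bezel, connector, daughtercard, duct, heatsink, pcb, retainer, standoff}

connector; duct; bezel; daughtercard; pcb; retainer; heatsink; standoff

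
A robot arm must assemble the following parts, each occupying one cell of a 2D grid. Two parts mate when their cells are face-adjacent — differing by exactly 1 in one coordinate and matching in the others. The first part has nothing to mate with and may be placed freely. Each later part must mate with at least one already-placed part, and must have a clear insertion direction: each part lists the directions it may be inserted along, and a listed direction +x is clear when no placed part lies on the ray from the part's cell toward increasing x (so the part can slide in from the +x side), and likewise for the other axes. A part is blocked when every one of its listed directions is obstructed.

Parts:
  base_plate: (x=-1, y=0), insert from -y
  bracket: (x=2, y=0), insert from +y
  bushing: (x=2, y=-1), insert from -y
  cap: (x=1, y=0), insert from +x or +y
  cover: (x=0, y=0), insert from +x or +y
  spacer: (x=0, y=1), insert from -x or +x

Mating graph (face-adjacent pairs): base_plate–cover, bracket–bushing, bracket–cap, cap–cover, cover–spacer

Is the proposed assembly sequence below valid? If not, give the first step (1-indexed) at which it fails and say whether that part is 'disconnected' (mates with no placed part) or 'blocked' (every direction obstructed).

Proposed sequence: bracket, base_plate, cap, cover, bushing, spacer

Invalid at step 2 (disconnected)

1. bracket@(2, 0) [+y clear] — {bracket}
2. base_plate@(-1, 0) — no placed neighbour ⇒ disconnected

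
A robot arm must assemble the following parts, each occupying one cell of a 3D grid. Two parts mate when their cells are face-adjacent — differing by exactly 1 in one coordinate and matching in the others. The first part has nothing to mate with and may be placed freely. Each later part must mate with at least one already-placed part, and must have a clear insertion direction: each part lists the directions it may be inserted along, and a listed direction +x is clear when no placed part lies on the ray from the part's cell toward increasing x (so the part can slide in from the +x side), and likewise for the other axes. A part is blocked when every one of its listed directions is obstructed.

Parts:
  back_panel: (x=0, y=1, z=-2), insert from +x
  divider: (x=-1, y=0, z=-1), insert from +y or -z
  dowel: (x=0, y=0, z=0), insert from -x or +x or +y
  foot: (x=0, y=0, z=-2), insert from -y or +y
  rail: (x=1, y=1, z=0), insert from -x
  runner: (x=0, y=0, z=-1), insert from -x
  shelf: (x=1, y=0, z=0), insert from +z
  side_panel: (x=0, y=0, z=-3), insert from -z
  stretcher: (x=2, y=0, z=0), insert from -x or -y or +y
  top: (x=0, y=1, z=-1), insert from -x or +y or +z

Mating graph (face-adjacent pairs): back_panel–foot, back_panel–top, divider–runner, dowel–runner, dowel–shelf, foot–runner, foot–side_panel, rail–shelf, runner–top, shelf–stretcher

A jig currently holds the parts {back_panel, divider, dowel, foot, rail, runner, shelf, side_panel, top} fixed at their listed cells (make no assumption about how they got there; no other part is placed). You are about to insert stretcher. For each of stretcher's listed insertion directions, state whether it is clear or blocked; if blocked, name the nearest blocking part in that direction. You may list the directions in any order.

-x: nearest on ray is shelf@(1, 0, 0) ⇒ blocked
-y: ray from stretcher(2, 0, 0) has no placed part ⇒ clear
+y: ray from stretcher(2, 0, 0) has no placed part ⇒ clear

+y: clear; -x: blocked by shelf; -y: clear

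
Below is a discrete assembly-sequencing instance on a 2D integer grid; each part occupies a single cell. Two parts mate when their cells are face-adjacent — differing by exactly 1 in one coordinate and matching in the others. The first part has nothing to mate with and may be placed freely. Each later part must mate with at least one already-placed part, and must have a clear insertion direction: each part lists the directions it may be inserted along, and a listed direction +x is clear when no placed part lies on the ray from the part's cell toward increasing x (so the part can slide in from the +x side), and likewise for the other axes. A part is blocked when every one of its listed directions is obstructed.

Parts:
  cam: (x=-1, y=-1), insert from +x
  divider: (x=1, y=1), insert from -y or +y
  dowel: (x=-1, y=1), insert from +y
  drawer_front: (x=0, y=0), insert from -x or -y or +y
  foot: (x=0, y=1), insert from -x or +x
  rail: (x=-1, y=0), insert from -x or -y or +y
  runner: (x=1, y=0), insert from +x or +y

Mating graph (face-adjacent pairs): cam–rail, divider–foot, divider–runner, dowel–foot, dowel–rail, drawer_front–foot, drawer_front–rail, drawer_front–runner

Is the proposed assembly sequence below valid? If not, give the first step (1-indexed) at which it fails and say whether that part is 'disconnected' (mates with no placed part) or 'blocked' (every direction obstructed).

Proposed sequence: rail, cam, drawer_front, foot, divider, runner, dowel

1. rail@(-1, 0) [-x clear] — {rail}
2. cam@(-1, -1) [+x clear] — {cam, rail}
3. drawer_front@(0, 0) [-y clear] — {cam, drawer_front, rail}
4. foot@(0, 1) [-x clear] — {cam, drawer_front, foot, rail}
5. divider@(1, 1) [-y clear] — {cam, divider, drawer_front, foot, rail}
6. runner@(1, 0) [+x clear] — {cam, divider, drawer_front, foot, rail, runner}
7. dowel@(-1, 1) [+y clear] — {cam, divider, dowel, drawer_front, foot, rail, runner}

Valid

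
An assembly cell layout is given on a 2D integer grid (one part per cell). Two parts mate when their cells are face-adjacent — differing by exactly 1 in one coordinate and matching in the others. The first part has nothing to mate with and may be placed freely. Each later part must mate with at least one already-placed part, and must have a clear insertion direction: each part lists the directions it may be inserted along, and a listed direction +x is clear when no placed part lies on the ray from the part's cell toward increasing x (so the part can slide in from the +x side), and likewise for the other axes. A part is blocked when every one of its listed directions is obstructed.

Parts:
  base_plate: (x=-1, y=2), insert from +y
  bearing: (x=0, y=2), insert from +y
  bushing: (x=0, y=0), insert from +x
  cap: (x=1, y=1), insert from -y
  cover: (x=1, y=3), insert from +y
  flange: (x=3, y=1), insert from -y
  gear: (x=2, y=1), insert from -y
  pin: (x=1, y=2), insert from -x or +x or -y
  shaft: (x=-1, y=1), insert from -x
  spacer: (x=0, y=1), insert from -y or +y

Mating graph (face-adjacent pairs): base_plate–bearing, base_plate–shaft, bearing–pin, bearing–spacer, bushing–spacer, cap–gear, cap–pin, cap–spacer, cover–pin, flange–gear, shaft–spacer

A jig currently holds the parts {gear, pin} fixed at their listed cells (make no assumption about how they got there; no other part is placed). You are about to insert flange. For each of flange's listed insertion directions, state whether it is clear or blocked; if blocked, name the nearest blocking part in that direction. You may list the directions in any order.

-y: ray from flange(3, 1) has no placed part ⇒ clear

-y: clear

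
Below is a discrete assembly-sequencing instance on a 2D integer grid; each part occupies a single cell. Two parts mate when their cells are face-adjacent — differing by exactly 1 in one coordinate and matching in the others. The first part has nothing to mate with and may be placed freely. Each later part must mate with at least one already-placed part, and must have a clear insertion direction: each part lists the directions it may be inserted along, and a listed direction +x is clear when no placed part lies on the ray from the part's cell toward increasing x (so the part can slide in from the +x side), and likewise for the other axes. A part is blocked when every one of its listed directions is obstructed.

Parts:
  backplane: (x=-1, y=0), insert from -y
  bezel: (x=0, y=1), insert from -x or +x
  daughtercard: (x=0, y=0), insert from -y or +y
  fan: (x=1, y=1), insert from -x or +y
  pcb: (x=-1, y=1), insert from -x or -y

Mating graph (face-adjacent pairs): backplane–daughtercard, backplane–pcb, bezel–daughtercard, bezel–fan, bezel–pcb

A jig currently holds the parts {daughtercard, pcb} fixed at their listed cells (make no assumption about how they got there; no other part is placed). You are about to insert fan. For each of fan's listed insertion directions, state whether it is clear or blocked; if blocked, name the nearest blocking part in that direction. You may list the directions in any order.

-x: nearest on ray is pcb@(-1, 1) ⇒ blocked
+y: ray from fan(1, 1) has no placed part ⇒ clear

+y: clear; -x: blocked by pcb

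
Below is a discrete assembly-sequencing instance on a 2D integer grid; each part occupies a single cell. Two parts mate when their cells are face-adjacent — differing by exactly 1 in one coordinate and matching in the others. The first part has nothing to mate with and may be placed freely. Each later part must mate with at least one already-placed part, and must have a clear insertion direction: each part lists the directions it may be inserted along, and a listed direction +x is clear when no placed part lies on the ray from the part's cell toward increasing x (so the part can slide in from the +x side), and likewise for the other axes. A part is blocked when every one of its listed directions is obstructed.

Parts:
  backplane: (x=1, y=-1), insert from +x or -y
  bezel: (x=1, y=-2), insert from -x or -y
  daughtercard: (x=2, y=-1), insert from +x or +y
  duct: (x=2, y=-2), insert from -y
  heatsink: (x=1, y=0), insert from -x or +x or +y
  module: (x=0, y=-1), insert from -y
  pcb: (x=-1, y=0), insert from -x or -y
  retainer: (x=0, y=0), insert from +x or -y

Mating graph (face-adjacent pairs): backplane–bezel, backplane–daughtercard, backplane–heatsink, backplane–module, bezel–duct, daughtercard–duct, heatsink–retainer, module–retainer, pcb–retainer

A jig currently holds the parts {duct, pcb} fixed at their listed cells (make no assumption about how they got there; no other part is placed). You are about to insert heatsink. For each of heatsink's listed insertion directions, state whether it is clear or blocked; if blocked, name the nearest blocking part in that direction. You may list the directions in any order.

-x: nearest on ray is pcb@(-1, 0) ⇒ blocked
+x: ray from heatsink(1, 0) has no placed part ⇒ clear
+y: ray from heatsink(1, 0) has no placed part ⇒ clear

+x: clear; +y: clear; -x: blocked by pcb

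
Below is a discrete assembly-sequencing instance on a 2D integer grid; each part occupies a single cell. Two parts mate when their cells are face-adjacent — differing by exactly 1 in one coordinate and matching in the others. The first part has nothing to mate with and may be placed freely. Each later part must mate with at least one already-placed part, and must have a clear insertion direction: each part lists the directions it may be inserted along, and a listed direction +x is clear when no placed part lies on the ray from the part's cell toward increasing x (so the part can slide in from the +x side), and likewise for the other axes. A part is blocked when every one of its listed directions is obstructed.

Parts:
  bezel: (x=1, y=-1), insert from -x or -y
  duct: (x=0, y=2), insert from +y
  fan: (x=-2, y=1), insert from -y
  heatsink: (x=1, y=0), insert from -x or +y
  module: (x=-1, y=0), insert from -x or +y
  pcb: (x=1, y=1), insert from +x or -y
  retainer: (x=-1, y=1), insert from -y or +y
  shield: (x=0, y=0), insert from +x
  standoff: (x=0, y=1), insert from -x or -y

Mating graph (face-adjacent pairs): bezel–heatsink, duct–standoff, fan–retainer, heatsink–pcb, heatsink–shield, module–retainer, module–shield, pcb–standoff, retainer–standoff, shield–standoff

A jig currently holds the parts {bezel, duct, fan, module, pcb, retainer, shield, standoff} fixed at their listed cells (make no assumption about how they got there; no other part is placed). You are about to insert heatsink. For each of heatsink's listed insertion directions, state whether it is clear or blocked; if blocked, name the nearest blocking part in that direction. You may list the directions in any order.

+y: blocked by pcb; -x: blocked by shield

-x: nearest on ray is shield@(0, 0) ⇒ blocked
+y: nearest on ray is pcb@(1, 1) ⇒ blocked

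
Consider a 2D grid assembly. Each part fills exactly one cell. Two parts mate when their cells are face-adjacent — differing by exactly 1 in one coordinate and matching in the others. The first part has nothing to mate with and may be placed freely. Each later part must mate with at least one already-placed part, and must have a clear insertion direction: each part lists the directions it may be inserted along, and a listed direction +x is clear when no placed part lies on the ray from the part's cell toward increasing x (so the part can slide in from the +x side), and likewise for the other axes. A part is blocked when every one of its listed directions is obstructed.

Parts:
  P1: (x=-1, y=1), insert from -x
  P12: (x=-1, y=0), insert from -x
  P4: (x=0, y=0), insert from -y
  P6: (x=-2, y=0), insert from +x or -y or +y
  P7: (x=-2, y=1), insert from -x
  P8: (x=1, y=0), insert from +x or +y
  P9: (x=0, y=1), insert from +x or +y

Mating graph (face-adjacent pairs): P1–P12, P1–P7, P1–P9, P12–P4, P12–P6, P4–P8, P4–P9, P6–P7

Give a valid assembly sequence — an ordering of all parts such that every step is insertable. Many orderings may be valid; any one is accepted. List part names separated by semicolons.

1. P12@(-1, 0) [-x clear] — {P12}
2. P6@(-2, 0) [-y clear] — {P12, P6}
3. P4@(0, 0) [-y clear] — {P12, P4, P6}
4. P1@(-1, 1) [-x clear] — {P1, P12, P4, P6}
5. P7@(-2, 1) [-x clear] — {P1, P12, P4, P6, P7}
6. P9@(0, 1) [+x clear] — {P1, P12, P4, P6, P7, P9}
7. P8@(1, 0) [+x clear] — {P1, P12, P4, P6, P7, P8, P9}

P12; P6; P4; P1; P7; P9; P8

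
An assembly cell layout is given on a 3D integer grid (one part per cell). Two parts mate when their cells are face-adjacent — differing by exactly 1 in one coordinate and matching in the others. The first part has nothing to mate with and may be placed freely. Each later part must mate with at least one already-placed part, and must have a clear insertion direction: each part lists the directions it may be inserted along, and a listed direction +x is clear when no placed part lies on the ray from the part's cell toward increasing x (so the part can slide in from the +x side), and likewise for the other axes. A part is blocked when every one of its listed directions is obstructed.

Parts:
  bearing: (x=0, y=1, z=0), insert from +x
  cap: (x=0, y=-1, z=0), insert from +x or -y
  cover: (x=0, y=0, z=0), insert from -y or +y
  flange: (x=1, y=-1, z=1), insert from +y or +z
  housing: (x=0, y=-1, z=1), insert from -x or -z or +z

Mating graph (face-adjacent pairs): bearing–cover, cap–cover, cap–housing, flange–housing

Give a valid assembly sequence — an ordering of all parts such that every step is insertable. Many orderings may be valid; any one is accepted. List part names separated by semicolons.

1. flange@(1, -1, 1) [+y clear] — {flange}
2. housing@(0, -1, 1) [-x clear] — {flange, housing}
3. cap@(0, -1, 0) [+x clear] — {cap, flange, housing}
4. cover@(0, 0, 0) [+y clear] — {cap, cover, flange, housing}
5. bearing@(0, 1, 0) [+x clear] — {bearing, cap, cover, flange, housing}

flange; housing; cap; cover; bearing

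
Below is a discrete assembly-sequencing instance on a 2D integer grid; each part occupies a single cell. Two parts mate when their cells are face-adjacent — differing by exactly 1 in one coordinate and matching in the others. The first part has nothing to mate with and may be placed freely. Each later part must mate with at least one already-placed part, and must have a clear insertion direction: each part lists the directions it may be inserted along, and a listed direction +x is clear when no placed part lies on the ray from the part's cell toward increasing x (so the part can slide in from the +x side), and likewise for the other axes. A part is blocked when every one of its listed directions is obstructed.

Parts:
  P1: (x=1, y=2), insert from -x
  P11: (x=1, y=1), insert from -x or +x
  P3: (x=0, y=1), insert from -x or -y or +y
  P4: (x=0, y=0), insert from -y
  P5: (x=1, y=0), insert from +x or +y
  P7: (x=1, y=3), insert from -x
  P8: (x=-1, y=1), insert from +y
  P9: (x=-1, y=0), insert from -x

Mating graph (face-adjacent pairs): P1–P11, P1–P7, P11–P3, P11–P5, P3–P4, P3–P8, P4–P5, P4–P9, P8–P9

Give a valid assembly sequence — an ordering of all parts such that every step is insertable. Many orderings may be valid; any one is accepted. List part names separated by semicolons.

P4; P9; P8; P5; P11; P3; P1; P7

1. P4@(0, 0) [-y clear] — {P4}
2. P9@(-1, 0) [-x clear] — {P4, P9}
3. P8@(-1, 1) [+y clear] — {P4, P8, P9}
4. P5@(1, 0) [+x clear] — {P4, P5, P8, P9}
5. P11@(1, 1) [+x clear] — {P11, P4, P5, P8, P9}
6. P3@(0, 1) [+y clear] — {P11, P3, P4, P5, P8, P9}
7. P1@(1, 2) [-x clear] — {P1, P11, P3, P4, P5, P8, P9}
8. P7@(1, 3) [-x clear] — {P1, P11, P3, P4, P5, P7, P8, P9}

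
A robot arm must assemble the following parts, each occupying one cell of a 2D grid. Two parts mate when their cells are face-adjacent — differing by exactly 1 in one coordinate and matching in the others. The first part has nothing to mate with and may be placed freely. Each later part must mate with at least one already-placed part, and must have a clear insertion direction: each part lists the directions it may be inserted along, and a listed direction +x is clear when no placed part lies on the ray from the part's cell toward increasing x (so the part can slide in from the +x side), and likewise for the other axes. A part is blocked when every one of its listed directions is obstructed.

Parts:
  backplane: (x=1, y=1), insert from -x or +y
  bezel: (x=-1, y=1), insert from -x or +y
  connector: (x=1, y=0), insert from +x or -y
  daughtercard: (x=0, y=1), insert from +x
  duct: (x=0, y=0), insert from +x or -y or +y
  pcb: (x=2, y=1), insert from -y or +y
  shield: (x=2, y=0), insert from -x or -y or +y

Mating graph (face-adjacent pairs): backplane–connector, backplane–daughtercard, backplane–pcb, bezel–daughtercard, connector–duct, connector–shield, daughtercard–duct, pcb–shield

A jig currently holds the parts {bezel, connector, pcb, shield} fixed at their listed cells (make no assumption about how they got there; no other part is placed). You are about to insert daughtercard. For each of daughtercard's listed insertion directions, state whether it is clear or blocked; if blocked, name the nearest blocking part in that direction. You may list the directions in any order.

+x: nearest on ray is pcb@(2, 1) ⇒ blocked

+x: blocked by pcb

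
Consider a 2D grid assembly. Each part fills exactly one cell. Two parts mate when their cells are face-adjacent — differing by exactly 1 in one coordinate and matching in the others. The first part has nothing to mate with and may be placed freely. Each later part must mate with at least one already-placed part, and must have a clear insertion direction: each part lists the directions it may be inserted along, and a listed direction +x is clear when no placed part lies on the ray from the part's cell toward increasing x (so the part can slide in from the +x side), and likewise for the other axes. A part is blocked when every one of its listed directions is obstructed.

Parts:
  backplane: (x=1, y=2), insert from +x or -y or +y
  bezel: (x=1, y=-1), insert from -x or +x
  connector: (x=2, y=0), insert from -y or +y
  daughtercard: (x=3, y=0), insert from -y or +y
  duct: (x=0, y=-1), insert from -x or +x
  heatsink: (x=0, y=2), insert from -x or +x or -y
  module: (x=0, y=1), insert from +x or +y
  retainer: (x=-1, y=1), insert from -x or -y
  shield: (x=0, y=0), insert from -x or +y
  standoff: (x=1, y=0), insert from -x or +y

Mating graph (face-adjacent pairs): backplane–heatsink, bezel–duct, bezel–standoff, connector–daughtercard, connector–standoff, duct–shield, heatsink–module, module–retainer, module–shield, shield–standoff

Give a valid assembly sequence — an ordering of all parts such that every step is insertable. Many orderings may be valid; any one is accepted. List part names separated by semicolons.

module; heatsink; retainer; shield; standoff; backplane; duct; bezel; connector; daughtercard

1. module@(0, 1) [+x clear] — {module}
2. heatsink@(0, 2) [-x clear] — {heatsink, module}
3. retainer@(-1, 1) [-x clear] — {heatsink, module, retainer}
4. shield@(0, 0) [-x clear] — {heatsink, module, retainer, shield}
5. standoff@(1, 0) [+y clear] — {heatsink, module, retainer, shield, standoff}
6. backplane@(1, 2) [+x clear] — {backplane, heatsink, module, retainer, shield, standoff}
7. duct@(0, -1) [-x clear] — {backplane, duct, heatsink, module, retainer, shield, standoff}
8. bezel@(1, -1) [+x clear] — {backplane, bezel, duct, heatsink, module, retainer, shield, standoff}
9. connector@(2, 0) [-y clear] — {backplane, bezel, connector, duct, heatsink, module, retainer, shield, standoff}
10. daughtercard@(3, 0) [-y clear] — {backplane, bezel, connector, daughtercard, duct, heatsink, module, retainer, shield, standoff}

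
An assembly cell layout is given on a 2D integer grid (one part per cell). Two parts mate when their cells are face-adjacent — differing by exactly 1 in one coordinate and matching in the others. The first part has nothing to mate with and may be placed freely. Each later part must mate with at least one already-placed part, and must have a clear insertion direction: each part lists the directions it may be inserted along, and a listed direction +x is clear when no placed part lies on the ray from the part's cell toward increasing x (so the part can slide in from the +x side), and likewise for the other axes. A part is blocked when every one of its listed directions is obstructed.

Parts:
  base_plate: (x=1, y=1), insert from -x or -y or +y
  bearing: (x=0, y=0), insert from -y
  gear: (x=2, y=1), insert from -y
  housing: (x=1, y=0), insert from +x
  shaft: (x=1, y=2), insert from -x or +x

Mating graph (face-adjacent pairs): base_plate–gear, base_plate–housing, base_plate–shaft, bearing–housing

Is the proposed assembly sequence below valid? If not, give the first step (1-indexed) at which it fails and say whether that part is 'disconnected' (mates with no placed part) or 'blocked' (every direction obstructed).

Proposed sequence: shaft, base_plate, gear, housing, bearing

1. shaft@(1, 2) [-x clear] — {shaft}
2. base_plate@(1, 1) [-x clear] — {base_plate, shaft}
3. gear@(2, 1) [-y clear] — {base_plate, gear, shaft}
4. housing@(1, 0) [+x clear] — {base_plate, gear, housing, shaft}
5. bearing@(0, 0) [-y clear] — {base_plate, bearing, gear, housing, shaft}

Valid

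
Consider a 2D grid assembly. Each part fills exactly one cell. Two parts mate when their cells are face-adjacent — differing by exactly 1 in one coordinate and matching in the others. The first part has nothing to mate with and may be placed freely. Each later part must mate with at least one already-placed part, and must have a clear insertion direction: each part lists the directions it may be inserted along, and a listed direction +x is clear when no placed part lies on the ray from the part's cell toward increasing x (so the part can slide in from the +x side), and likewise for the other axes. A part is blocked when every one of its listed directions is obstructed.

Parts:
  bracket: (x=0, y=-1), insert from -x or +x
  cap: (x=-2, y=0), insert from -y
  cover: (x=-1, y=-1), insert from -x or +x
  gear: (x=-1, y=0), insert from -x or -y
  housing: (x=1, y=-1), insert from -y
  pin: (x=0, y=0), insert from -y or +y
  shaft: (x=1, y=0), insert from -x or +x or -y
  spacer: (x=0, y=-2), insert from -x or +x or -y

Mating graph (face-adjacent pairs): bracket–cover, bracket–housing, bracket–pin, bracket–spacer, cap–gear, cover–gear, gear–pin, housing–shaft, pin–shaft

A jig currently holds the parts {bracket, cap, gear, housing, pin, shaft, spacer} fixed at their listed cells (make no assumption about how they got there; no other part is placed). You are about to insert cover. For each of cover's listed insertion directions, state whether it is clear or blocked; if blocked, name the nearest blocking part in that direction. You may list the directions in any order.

-x: ray from cover(-1, -1) has no placed part ⇒ clear
+x: nearest on ray is bracket@(0, -1) ⇒ blocked

+x: blocked by bracket; -x: clear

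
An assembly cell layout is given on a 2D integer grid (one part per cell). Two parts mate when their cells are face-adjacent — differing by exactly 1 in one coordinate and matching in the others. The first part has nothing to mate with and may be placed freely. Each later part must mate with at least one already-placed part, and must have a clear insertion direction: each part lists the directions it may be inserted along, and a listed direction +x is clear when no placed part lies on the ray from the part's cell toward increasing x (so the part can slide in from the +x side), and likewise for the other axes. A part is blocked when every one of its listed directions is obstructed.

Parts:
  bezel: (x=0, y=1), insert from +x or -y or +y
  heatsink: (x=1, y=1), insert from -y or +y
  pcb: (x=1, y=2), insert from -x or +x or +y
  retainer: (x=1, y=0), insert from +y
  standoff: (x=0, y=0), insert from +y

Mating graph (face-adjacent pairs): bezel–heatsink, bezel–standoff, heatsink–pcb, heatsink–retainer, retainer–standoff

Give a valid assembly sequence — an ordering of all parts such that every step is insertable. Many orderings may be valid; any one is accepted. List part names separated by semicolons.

retainer; heatsink; standoff; pcb; bezel

1. retainer@(1, 0) [+y clear] — {retainer}
2. heatsink@(1, 1) [+y clear] — {heatsink, retainer}
3. standoff@(0, 0) [+y clear] — {heatsink, retainer, standoff}
4. pcb@(1, 2) [-x clear] — {heatsink, pcb, retainer, standoff}
5. bezel@(0, 1) [+y clear] — {bezel, heatsink, pcb, retainer, standoff}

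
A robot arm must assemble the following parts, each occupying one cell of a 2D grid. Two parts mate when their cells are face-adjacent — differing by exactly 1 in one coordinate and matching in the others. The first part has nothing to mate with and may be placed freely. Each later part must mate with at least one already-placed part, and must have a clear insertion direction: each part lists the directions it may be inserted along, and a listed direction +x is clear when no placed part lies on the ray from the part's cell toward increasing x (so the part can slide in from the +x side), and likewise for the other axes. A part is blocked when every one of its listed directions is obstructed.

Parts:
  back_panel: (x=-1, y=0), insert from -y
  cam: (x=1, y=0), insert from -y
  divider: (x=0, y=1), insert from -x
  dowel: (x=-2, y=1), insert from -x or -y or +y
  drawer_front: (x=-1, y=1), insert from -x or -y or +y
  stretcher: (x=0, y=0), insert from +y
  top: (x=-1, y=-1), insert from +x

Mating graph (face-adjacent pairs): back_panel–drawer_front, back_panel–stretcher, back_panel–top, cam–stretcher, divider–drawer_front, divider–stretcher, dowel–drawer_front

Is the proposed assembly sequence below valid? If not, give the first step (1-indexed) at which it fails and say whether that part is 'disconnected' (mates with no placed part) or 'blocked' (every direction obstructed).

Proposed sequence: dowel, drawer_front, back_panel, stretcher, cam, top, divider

1. dowel@(-2, 1) [-x clear] — {dowel}
2. drawer_front@(-1, 1) [-y clear] — {dowel, drawer_front}
3. back_panel@(-1, 0) [-y clear] — {back_panel, dowel, drawer_front}
4. stretcher@(0, 0) [+y clear] — {back_panel, dowel, drawer_front, stretcher}
5. cam@(1, 0) [-y clear] — {back_panel, cam, dowel, drawer_front, stretcher}
6. top@(-1, -1) [+x clear] — {back_panel, cam, dowel, drawer_front, stretcher, top}
7. divider@(0, 1) — -x all obstructed ⇒ blocked

Invalid at step 7 (blocked)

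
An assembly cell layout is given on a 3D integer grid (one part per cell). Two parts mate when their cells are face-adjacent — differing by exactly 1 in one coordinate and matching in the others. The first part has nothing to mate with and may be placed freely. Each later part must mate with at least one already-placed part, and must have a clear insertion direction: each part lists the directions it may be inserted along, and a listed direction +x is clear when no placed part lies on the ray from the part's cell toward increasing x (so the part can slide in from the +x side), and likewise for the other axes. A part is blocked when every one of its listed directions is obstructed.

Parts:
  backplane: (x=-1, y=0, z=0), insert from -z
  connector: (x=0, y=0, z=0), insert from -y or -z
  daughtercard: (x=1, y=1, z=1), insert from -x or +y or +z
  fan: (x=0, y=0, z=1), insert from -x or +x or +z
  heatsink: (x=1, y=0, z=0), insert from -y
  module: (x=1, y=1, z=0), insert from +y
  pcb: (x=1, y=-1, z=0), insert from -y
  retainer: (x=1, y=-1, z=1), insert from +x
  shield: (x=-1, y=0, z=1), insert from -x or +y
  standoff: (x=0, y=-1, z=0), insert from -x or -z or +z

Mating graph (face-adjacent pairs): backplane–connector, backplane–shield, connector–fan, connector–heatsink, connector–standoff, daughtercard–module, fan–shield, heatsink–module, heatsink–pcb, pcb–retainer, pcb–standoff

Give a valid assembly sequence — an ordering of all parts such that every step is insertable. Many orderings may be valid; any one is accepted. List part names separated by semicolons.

1. heatsink@(1, 0, 0) [-y clear] — {heatsink}
2. connector@(0, 0, 0) [-y clear] — {connector, heatsink}
3. fan@(0, 0, 1) [-x clear] — {connector, fan, heatsink}
4. backplane@(-1, 0, 0) [-z clear] — {backplane, connector, fan, heatsink}
5. module@(1, 1, 0) [+y clear] — {backplane, connector, fan, heatsink, module}
6. daughtercard@(1, 1, 1) [-x clear] — {backplane, connector, daughtercard, fan, heatsink, module}
7. standoff@(0, -1, 0) [-x clear] — {backplane, connector, daughtercard, fan, heatsink, module, standoff}
8. pcb@(1, -1, 0) [-y clear] — {backplane, connector, daughtercard, fan, heatsink, module, pcb, standoff}
9. retainer@(1, -1, 1) [+x clear] — {backplane, connector, daughtercard, fan, heatsink, module, pcb, retainer, standoff}
10. shield@(-1, 0, 1) [-x clear] — {backplane, connector, daughtercard, fan, heatsink, module, pcb, retainer, shield, standoff}

heatsink; connector; fan; backplane; module; daughtercard; standoff; pcb; retainer; shield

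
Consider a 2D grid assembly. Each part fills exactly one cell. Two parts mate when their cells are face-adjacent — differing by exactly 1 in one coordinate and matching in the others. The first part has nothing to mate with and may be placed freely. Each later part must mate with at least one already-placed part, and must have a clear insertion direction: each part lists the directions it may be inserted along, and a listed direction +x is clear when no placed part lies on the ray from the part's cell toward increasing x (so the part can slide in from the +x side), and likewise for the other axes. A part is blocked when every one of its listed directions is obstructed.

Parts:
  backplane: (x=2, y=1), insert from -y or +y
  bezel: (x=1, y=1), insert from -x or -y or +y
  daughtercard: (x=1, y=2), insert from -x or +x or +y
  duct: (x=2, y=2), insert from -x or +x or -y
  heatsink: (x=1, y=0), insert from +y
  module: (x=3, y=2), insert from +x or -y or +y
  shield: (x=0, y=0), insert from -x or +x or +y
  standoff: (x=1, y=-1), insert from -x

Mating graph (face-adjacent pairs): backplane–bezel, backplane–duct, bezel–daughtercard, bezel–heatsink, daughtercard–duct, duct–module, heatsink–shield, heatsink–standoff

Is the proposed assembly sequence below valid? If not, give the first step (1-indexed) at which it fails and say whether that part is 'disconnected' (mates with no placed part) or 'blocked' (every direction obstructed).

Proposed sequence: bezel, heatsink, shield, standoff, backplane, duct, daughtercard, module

Invalid at step 2 (blocked)

1. bezel@(1, 1) [-x clear] — {bezel}
2. heatsink@(1, 0) — +y all obstructed ⇒ blocked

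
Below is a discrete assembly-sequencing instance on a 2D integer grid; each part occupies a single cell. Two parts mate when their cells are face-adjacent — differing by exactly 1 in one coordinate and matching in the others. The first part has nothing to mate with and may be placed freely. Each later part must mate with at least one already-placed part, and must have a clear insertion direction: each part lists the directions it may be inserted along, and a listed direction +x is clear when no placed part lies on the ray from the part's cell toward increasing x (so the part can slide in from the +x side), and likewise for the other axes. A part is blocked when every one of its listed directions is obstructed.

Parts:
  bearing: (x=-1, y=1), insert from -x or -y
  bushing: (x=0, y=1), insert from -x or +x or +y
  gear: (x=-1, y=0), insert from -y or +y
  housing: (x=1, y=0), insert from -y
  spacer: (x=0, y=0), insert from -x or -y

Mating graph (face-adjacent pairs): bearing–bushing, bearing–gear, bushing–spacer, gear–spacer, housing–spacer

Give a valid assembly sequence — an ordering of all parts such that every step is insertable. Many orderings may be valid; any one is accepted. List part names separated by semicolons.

gear; spacer; bushing; bearing; housing

1. gear@(-1, 0) [-y clear] — {gear}
2. spacer@(0, 0) [-y clear] — {gear, spacer}
3. bushing@(0, 1) [-x clear] — {bushing, gear, spacer}
4. bearing@(-1, 1) [-x clear] — {bearing, bushing, gear, spacer}
5. housing@(1, 0) [-y clear] — {bearing, bushing, gear, housing, spacer}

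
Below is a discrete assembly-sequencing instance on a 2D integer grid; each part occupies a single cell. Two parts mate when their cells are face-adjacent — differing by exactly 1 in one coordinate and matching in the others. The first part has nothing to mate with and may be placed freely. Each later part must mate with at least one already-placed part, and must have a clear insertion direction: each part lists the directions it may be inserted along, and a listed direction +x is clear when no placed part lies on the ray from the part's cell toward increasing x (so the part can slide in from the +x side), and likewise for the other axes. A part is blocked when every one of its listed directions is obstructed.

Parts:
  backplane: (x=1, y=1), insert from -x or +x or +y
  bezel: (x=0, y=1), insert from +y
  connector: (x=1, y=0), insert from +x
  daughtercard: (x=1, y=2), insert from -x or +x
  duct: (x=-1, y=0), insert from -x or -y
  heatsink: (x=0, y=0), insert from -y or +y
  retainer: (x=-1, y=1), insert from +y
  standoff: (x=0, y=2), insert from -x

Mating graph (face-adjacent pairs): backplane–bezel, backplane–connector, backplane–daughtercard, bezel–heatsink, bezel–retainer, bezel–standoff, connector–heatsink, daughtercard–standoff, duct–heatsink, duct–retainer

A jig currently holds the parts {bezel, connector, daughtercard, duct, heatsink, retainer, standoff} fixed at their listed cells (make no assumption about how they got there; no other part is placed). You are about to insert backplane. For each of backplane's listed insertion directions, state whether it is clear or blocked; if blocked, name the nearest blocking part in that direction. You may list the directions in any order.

-x: nearest on ray is bezel@(0, 1) ⇒ blocked
+x: ray from backplane(1, 1) has no placed part ⇒ clear
+y: nearest on ray is daughtercard@(1, 2) ⇒ blocked

+x: clear; +y: blocked by daughtercard; -x: blocked by bezel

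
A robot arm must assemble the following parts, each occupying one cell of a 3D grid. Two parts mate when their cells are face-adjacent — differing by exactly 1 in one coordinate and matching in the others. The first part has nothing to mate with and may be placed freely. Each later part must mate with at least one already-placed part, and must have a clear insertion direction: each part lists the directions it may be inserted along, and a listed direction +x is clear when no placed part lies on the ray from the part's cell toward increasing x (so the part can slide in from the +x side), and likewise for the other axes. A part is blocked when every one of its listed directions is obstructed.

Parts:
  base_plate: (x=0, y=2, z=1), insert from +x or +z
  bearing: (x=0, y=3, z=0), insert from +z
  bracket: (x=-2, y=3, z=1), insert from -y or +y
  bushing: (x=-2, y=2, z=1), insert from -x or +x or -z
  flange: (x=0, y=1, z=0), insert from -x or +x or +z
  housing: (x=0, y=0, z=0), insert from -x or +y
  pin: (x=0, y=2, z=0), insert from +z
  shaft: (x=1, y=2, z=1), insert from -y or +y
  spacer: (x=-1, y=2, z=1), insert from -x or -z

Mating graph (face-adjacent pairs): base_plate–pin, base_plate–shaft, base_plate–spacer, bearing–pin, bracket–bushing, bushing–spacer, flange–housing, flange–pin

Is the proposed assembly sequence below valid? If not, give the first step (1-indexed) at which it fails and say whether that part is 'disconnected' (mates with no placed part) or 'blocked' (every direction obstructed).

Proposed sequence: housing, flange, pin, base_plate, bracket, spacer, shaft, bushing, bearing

Invalid at step 5 (disconnected)

1. housing@(0, 0, 0) [-x clear] — {housing}
2. flange@(0, 1, 0) [-x clear] — {flange, housing}
3. pin@(0, 2, 0) [+z clear] — {flange, housing, pin}
4. base_plate@(0, 2, 1) [+x clear] — {base_plate, flange, housing, pin}
5. bracket@(-2, 3, 1) — no placed neighbour ⇒ disconnected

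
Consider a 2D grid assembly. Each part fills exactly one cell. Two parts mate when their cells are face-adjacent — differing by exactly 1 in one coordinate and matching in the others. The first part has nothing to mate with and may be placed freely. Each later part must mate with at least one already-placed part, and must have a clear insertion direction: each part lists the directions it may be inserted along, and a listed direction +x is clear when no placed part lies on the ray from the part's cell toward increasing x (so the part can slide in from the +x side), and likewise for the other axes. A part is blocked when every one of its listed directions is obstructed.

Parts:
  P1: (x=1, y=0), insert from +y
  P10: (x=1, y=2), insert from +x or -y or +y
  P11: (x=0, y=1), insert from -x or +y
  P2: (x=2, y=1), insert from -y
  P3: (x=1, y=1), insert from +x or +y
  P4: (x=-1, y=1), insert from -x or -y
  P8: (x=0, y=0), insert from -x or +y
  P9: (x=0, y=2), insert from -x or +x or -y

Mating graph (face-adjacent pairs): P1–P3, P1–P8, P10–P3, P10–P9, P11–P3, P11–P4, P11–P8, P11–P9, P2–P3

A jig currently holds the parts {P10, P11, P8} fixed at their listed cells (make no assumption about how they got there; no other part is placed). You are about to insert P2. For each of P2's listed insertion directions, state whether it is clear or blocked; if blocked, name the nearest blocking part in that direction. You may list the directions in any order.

-y: clear

-y: ray from P2(2, 1) has no placed part ⇒ clear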